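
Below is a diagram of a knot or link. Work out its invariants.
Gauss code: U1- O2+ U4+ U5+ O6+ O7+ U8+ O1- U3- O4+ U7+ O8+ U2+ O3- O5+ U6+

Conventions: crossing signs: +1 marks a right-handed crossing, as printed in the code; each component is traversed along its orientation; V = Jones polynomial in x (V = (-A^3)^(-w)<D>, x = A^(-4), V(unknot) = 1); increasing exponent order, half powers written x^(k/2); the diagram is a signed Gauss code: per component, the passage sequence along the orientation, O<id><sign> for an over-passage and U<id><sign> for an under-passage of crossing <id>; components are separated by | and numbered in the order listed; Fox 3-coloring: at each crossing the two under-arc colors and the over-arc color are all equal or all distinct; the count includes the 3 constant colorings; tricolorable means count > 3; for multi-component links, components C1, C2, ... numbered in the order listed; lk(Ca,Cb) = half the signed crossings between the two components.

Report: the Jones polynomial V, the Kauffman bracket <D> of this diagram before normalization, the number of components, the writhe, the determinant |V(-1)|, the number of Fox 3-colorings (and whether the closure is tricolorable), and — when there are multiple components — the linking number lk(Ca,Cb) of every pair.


V = 2x - 2x^2 + 3x^3 - 3x^4 + 2x^5 - 2x^6 + x^7
<D> = A^-16 - 2A^-12 + 2A^-8 - 3A^-4 + 3 - 2A^4 + 2A^8 (w = +4)
1 component over 8 crossings, w = +4
9 Fox colorings among 3^8, |V(-1)| = 15: tricolorable
why: w = +4 shifts under R1 moves; the (-A^3)^(-4) factor cancels that in V


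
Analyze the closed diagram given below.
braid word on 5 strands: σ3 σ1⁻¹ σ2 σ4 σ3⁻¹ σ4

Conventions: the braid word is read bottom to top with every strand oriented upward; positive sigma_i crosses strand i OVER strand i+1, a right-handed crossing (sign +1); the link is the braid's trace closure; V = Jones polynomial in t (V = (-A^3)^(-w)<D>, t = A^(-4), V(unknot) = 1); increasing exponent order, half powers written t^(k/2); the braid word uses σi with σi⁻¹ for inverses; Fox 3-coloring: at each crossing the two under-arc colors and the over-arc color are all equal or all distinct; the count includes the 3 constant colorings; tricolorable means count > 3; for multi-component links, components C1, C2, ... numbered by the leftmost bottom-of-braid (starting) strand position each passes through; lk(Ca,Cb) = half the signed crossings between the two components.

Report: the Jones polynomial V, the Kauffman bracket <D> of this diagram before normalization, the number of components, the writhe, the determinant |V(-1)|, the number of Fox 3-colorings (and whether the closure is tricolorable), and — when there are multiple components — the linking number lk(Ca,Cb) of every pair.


V(t) = 1
bracket: A^6, w = +2
1 component, writhe +2, over 6 crossings
det 1, colorings 3 of 3^6 — not tricolorable
observation: |V(-1)| = 1: so not tricolorable, since 3 does not divide 1


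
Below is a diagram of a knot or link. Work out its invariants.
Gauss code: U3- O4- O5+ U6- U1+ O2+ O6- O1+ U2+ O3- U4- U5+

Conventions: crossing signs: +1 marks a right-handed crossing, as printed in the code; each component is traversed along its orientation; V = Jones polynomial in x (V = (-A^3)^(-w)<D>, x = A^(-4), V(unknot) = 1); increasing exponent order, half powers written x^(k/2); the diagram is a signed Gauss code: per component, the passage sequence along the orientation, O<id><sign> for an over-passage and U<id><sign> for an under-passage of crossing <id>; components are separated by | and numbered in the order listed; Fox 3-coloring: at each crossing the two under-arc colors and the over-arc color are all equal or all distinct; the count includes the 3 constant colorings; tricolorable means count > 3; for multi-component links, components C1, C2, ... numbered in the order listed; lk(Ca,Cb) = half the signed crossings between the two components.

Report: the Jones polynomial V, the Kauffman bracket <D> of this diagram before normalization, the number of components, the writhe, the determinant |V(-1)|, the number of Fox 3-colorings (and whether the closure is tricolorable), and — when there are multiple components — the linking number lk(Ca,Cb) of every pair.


V(x) = 1
bracket: 1, w = 0
1 component, writhe 0, over 6 crossings
det 1, colorings 3 of 3^6 — not tricolorable
observation: det 1 = |V(-1)|; not divisible by 3, so not tricolorable


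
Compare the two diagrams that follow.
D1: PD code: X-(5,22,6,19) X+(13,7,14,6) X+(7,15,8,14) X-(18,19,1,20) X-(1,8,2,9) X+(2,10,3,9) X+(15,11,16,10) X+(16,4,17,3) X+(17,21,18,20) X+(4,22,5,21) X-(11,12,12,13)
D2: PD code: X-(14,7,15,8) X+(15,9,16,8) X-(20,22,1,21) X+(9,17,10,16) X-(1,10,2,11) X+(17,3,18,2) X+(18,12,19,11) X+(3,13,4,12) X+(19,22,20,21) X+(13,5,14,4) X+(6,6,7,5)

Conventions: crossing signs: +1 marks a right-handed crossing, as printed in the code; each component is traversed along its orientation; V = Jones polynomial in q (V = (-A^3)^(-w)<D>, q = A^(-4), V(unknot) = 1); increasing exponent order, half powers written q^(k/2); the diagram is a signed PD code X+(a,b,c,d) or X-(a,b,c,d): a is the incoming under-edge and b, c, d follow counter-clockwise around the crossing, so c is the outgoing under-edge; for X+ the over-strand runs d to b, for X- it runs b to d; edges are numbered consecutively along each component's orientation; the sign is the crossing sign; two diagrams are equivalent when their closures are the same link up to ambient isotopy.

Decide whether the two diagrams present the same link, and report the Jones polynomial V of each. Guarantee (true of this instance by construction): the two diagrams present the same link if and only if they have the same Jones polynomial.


same link: yes
V(D1) = -q^(1/2) - q^(3/2) - q^(5/2) + q^(9/2)  [11 crossings, <D> = -A^-9 + A^-1 + A^3 + A^7, w = +3]
V(D2) = -q^(1/2) - q^(3/2) - q^(5/2) + q^(9/2)  (w +5, c 11, <D> = -A^-3 + A^5 + A^9 + A^13)
note: Reidemeister moves carry D1 (11 crossings) to D2 (11)


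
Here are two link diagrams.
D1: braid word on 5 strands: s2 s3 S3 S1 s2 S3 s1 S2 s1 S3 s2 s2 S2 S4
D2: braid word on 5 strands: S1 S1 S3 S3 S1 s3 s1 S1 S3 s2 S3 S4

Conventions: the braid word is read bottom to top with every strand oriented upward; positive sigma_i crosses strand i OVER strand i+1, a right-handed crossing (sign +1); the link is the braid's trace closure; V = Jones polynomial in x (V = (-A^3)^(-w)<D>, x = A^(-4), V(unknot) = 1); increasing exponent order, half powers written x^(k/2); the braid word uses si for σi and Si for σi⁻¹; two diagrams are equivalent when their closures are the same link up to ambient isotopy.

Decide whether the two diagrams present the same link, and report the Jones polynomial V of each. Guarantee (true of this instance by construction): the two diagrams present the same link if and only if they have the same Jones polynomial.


same link: no
V(D1) = -x^-1 + 2 - x + 2x^2 - x^3 + x^4 - x^5  [14 crossings, <D> = -A^-20 + A^-16 - A^-12 + 2A^-8 - A^-4 + 2 - A^4, w = 0]
V(D2) = x^-8 - 2x^-7 + x^-6 - 2x^-5 + 2x^-4 + x^-2  (w -6, c 12, <D> = A^-10 + 2A^-2 - 2A^2 + A^6 - 2A^10 + A^14)
note: comparing 2 Jones polynomials yields 2 groups


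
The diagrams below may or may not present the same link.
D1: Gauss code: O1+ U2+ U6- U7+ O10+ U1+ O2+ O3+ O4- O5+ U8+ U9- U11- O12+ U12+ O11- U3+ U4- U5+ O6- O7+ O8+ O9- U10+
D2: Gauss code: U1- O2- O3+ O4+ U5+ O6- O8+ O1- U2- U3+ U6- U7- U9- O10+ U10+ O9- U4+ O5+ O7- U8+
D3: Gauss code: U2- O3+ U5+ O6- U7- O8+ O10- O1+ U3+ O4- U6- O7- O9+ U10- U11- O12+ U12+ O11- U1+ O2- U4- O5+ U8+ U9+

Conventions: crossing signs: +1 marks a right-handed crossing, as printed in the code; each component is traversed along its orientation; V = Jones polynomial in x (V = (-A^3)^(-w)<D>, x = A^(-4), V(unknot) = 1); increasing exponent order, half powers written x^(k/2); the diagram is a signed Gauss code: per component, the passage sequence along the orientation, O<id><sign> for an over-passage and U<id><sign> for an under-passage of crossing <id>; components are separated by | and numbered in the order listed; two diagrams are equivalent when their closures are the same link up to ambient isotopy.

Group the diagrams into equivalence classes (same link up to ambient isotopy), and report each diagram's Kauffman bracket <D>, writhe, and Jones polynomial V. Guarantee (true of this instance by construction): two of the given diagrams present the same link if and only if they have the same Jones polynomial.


grouping into links: {D1} | {D2} | {D3}
V(D1) = x + x^3 - x^4  (w +4, c 12, <D> = -A^-4 + 1 + A^8)
D2 (bracket 1; 10 crossings at w = 0): V = 1
V(D3) = -x^-3 + 2x^-2 - 2x^-1 + 3 - 2x + 2x^2 - x^3  (w 0, c 12, <D> = -A^-12 + 2A^-8 - 2A^-4 + 3 - 2A^4 + 2A^8 - A^12)
key observation: V(x) takes 3 values over 3 diagrams, fixing the grouping


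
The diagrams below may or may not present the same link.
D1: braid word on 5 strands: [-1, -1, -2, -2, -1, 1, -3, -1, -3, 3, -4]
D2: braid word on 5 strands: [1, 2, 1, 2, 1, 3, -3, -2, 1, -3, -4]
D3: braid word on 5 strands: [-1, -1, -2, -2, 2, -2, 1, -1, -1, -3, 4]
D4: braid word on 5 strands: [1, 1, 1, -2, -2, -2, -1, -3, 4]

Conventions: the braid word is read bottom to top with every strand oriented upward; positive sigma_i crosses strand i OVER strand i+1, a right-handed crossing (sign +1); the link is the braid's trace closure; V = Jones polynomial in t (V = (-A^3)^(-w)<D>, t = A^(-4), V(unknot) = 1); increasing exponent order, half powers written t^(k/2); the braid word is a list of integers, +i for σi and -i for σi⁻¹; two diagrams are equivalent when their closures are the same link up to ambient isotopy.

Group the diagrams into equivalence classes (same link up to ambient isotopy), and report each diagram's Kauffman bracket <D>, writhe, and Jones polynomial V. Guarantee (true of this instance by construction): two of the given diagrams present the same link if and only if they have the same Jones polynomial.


equivalence classes: {D1, D3} | {D2} | {D4}
D1 (bracket A^-15 + 2A^-7 - A^-3 + A - A^5; 11 crossings at w = -7): V = t^(-13/2) - t^(-11/2) + t^(-9/2) - 2t^(-7/2) - t^(-3/2)
V(D2) = -t^(3/2) - 2t^(7/2) + t^(9/2) - t^(11/2) + t^(13/2)  [11 crossings, <D> = -A^-17 + A^-13 - A^-9 + 2A^-5 + A^3, w = +3]
D3 (bracket A^-9 + 2A^-1 - A^3 + A^7 - A^11; 11 crossings at w = -5): V = t^(-13/2) - t^(-11/2) + t^(-9/2) - 2t^(-7/2) - t^(-3/2)
D4 (bracket A^-9 + 2A^-1 - A^3 + A^7 - A^11; 9 crossings at w = -1): V = t^(-7/2) - t^(-5/2) + t^(-3/2) - 2t^(-1/2) - t^(3/2)
observation: V(t) takes 3 values over 4 diagrams, fixing the grouping


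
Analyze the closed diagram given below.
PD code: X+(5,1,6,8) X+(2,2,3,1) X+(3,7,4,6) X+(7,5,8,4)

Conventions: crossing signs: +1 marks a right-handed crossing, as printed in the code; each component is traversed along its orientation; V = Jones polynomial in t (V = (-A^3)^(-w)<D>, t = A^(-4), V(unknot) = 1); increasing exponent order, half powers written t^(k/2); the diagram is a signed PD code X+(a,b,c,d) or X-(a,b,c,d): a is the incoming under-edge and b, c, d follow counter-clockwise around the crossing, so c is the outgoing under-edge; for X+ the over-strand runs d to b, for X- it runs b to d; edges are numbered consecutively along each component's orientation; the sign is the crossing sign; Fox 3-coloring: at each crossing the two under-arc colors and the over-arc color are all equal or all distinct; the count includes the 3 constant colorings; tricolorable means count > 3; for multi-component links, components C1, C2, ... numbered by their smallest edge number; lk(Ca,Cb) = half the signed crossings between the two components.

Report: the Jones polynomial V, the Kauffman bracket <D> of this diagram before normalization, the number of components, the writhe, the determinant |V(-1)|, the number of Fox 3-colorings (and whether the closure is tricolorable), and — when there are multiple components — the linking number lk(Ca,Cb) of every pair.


V = t + t^3 - t^4
<D> = -A^-4 + 1 + A^8 (w = +4)
1 component over 4 crossings, w = +4
9 Fox colorings among 3^4, |V(-1)| = 3: tricolorable
why: w = +4 shifts under R1 moves; the (-A^3)^(-4) factor cancels that in V


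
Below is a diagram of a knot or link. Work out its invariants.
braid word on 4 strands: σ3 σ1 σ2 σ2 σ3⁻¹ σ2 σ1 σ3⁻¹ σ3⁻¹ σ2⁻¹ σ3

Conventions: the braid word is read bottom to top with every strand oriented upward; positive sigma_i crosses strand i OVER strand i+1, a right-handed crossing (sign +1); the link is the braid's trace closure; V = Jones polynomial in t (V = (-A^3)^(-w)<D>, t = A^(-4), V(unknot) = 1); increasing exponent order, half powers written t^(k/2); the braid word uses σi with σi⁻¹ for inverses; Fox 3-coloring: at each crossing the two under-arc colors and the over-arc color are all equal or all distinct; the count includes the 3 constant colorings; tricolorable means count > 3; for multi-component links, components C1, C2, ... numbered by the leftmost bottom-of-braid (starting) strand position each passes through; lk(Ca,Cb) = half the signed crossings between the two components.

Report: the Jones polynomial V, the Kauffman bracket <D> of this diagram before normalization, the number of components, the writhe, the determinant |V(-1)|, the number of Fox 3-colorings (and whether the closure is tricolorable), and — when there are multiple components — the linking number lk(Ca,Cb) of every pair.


Jones polynomial: V(t) = -t^-2 + 4t^-1 - 6 + 8t - 9t^2 + 9t^3 - 7t^4 + 5t^5 - 2t^6
<D> = 2A^-15 - 5A^-11 + 7A^-7 - 9A^-3 + 9A - 8A^5 + 6A^9 - 4A^13 + A^17; writhe +3
components 1, writhe +3 (11 crossings)
3-colorings: 9 of 3^11, det 51 — tricolorable
note: V spans 8 powers of t: at least 8 crossings in any diagram


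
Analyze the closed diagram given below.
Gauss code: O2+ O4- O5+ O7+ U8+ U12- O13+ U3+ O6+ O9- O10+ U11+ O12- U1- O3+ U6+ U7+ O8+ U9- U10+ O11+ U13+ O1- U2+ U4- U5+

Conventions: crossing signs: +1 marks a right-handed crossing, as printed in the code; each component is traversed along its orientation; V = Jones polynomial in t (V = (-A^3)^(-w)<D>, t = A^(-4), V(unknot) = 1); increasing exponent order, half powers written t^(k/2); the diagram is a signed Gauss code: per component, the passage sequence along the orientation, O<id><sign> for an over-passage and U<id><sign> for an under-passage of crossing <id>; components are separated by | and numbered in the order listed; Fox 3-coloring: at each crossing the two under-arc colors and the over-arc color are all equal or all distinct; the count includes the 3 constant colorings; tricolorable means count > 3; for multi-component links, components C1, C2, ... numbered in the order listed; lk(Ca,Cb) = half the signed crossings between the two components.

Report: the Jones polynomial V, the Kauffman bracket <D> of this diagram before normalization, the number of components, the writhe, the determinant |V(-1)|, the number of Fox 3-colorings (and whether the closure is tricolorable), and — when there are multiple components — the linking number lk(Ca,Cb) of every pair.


V(t) = 2t - 2t^2 + 3t^3 - 3t^4 + 2t^5 - 2t^6 + t^7
bracket: -A^-13 + 2A^-9 - 2A^-5 + 3A^-1 - 3A^3 + 2A^7 - 2A^11, w = +5
1 component, writhe +5, over 13 crossings
det 15, colorings 9 of 3^13 — tricolorable
observation: V spans 6 powers of t: at least 6 crossings in any diagram


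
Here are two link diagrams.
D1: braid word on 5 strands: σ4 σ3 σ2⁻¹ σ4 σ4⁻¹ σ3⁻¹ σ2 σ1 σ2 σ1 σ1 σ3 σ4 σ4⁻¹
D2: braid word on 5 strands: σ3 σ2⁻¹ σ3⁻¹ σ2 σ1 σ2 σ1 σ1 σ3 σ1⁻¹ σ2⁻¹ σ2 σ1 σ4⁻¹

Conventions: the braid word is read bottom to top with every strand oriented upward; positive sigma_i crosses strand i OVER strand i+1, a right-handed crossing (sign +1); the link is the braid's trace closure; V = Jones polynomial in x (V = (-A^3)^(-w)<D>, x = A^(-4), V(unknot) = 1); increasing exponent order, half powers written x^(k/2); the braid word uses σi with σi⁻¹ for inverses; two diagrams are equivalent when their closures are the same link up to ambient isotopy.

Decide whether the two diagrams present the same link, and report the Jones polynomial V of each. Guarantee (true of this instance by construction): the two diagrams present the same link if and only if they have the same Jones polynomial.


equivalent: yes
V(D1) = x^2 + x^4 - x^5 + x^6 - x^7  (w +6, c 14, <D> = -A^-10 + A^-6 - A^-2 + A^2 + A^10)
V(D2) = x^2 + x^4 - x^5 + x^6 - x^7  (w +4, c 14, <D> = -A^-16 + A^-12 - A^-8 + A^-4 + A^4)
why: D2 (14 crossings) and D1 (14) are Markov-related braid presentations


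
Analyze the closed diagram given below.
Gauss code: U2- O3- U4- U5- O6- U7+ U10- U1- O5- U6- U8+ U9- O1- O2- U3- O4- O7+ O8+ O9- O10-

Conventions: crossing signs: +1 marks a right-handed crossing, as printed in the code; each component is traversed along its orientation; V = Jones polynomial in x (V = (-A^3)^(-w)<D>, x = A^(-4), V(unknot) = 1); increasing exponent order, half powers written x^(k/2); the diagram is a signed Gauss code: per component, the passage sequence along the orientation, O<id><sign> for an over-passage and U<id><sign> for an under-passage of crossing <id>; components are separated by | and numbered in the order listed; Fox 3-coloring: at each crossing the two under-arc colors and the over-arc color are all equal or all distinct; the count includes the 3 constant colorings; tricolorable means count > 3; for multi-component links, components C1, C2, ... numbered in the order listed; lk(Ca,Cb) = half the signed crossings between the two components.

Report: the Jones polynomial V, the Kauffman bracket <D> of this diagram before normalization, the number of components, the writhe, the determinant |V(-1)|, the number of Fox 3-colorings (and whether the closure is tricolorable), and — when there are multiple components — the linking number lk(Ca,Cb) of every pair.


Jones polynomial: V(x) = x^-8 - 2x^-7 + x^-6 - 2x^-5 + 2x^-4 + x^-2
<D> = A^-10 + 2A^-2 - 2A^2 + A^6 - 2A^10 + A^14; writhe -6
components 1, writhe -6 (10 crossings)
3-colorings: 27 of 3^10, det 9 — tricolorable
note: V spans 6 powers of x: at least 6 crossings in any diagram


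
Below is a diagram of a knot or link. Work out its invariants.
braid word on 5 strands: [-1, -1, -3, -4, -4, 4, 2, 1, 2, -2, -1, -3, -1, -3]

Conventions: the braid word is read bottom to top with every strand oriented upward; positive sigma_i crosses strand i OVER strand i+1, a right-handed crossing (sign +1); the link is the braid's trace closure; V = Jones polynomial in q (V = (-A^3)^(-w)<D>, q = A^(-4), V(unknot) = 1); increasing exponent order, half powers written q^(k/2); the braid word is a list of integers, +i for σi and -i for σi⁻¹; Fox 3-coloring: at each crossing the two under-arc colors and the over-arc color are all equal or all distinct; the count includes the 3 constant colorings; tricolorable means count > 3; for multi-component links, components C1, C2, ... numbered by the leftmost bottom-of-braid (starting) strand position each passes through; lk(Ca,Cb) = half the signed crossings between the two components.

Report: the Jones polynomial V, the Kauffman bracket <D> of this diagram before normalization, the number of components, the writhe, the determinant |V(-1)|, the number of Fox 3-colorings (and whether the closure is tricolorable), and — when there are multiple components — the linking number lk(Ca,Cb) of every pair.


Jones polynomial: V(q) = q^-8 - 2q^-7 + q^-6 - 2q^-5 + 2q^-4 + q^-2
<D> = A^-10 + 2A^-2 - 2A^2 + A^6 - 2A^10 + A^14; writhe -6
components 1, writhe -6 (14 crossings)
3-colorings: 27 of 3^14, det 9 — tricolorable
note: w = -6 shifts under R1 moves; the (-A^3)^(6) factor cancels that in V


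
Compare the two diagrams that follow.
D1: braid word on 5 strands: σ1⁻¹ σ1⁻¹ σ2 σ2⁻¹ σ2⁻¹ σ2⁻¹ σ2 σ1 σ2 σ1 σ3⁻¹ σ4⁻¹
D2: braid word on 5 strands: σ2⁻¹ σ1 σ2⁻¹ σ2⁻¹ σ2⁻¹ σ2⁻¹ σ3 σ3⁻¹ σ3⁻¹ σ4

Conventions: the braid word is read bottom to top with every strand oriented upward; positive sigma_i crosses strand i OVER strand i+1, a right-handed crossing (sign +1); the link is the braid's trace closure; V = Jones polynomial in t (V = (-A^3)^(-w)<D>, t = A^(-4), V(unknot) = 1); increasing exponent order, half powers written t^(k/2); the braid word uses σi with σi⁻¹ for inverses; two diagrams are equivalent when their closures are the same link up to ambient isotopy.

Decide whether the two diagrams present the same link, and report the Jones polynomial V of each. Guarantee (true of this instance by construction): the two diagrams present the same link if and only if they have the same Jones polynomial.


same link: no
V(D1) = 1  [12 crossings, <D> = A^-6, w = -2]
V(D2) = -t^-7 + t^-6 - t^-5 + t^-4 + t^-2  [10 crossings, <D> = A^-4 + A^4 - A^8 + A^12 - A^16, w = -4]
insight: V(t) takes 2 values over 2 diagrams, fixing the grouping


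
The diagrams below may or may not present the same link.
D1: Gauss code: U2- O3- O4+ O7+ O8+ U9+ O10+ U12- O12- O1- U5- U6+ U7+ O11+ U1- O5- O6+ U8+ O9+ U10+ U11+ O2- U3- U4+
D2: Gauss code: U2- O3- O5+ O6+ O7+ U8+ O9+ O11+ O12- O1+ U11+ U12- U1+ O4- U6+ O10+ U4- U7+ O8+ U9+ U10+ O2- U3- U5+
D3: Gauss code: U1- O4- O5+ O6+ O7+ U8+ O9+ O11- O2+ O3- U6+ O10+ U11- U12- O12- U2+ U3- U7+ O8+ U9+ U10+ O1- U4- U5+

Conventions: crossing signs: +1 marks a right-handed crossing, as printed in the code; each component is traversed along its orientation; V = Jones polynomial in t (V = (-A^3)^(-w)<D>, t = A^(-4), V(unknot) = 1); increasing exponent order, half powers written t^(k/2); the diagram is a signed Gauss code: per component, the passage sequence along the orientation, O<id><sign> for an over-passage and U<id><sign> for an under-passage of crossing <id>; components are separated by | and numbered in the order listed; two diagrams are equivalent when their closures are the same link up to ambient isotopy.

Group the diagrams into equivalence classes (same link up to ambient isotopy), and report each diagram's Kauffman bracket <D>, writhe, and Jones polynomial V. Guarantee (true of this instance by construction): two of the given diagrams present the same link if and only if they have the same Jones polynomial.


classes: {D1, D2, D3}
V(D1) = t - t^2 + 2t^3 - t^4 + t^5 - t^6  [12 crossings, <D> = -A^-18 + A^-14 - A^-10 + 2A^-6 - A^-2 + A^2, w = +2]
V(D2) = t - t^2 + 2t^3 - t^4 + t^5 - t^6  [12 crossings, <D> = -A^-12 + A^-8 - A^-4 + 2 - A^4 + A^8, w = +4]
D3 (bracket -A^-18 + A^-14 - A^-10 + 2A^-6 - A^-2 + A^2; 12 crossings at w = +2): V = t - t^2 + 2t^3 - t^4 + t^5 - t^6
note: all 3 diagrams share one V(t), hence one class


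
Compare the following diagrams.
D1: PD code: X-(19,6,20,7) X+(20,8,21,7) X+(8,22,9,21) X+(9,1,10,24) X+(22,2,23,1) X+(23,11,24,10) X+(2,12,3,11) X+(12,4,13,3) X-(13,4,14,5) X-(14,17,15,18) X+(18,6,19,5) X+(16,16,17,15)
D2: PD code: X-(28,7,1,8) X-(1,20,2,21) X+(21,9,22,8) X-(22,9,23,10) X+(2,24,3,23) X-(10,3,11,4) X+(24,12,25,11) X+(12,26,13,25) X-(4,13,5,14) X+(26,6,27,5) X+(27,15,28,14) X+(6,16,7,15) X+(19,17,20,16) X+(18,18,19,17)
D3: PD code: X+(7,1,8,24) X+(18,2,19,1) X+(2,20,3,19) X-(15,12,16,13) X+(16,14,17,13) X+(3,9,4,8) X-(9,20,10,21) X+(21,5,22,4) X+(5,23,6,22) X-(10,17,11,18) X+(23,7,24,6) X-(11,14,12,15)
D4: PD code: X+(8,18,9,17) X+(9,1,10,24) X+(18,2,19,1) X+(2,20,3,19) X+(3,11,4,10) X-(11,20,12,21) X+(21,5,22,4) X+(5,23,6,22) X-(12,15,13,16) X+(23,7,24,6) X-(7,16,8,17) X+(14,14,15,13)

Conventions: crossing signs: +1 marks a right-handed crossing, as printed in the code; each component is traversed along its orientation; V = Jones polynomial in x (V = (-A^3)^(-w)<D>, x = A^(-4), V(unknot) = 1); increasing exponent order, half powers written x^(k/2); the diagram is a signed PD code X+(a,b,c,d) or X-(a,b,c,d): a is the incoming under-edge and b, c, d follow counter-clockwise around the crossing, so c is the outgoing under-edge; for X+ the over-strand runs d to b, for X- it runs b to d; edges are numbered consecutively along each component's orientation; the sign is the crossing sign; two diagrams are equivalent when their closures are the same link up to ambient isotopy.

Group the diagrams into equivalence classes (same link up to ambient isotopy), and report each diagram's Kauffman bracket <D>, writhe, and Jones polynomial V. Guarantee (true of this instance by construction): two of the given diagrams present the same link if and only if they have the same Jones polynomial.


grouping into links: {D1} | {D2} | {D3, D4}
V(D1) = x^2 + x^4 - x^5 + x^6 - x^7  (w +6, c 12, <D> = -A^-10 + A^-6 - A^-2 + A^2 + A^10)
V(D2) = x + x^3 - x^4  [14 crossings, <D> = -A^-4 + 1 + A^8, w = +4]
D3 (bracket -A^-24 + A^-20 - 2A^-16 + 3A^-12 - 2A^-8 + 2A^-4 - 1 + A^4; 12 crossings at w = +4): V = x^2 - x^3 + 2x^4 - 2x^5 + 3x^6 - 2x^7 + x^8 - x^9
V(D4) = x^2 - x^3 + 2x^4 - 2x^5 + 3x^6 - 2x^7 + x^8 - x^9  [12 crossings, <D> = -A^-18 + A^-14 - 2A^-10 + 3A^-6 - 2A^-2 + 2A^2 - A^6 + A^10, w = +6]
why: 3 values of V(x) split the 4 diagrams


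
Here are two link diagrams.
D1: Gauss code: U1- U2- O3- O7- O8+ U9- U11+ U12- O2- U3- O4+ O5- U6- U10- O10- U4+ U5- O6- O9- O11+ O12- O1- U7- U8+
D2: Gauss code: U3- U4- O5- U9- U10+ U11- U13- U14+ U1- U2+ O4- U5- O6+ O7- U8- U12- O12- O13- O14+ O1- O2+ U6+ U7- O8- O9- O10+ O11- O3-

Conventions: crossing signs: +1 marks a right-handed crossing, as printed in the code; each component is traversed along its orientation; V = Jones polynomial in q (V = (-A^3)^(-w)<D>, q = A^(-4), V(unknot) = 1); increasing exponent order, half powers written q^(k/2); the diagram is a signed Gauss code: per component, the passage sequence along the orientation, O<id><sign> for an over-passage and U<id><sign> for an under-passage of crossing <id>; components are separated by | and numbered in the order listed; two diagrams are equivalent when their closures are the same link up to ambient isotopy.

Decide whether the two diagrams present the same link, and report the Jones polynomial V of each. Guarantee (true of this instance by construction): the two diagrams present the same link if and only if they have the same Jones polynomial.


equivalent: yes
D1 (bracket A^-14 + A^-6 - A^-2; 12 crossings at w = -6): V = -q^-4 + q^-3 + q^-1
V(D2) = -q^-4 + q^-3 + q^-1  (w -6, c 14, <D> = A^-14 + A^-6 - A^-2)
key observation: Reidemeister moves carry D1 (12 crossings) to D2 (14)


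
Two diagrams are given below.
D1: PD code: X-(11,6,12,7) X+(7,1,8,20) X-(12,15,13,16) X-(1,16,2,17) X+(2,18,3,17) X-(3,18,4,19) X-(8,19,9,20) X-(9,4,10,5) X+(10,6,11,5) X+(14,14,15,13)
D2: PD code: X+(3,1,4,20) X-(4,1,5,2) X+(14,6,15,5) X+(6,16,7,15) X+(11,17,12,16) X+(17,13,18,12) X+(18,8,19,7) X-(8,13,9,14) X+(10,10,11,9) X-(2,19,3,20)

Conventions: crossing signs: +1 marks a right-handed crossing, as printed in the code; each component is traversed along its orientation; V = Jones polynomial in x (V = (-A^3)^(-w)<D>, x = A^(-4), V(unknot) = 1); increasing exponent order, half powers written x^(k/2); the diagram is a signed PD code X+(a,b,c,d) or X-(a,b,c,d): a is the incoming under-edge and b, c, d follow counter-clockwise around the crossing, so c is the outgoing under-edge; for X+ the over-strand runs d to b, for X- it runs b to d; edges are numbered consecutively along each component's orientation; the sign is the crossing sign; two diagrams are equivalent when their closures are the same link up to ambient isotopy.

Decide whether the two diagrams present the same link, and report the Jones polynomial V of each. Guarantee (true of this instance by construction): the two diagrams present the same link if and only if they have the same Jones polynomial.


equivalent: no
V(D1) = 1  (w -2, c 10, <D> = A^-6)
V(D2) = x - x^2 + 2x^3 - x^4 + x^5 - x^6  [10 crossings, <D> = -A^-12 + A^-8 - A^-4 + 2 - A^4 + A^8, w = +4]
key observation: V(x) takes 2 values over 2 diagrams, fixing the grouping


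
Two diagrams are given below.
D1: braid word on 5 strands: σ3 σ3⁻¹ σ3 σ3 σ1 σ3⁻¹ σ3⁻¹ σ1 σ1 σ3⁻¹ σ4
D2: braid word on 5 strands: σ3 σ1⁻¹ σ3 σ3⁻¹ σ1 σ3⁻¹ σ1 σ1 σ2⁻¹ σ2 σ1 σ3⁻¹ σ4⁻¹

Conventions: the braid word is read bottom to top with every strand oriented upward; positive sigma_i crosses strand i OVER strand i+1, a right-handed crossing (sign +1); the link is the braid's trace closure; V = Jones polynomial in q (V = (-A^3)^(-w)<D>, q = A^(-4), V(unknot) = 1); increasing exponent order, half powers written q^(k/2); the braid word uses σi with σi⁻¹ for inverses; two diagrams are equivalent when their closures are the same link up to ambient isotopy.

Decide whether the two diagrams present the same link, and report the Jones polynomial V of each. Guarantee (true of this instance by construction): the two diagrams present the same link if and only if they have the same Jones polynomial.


equivalent: yes
V(D1) = -q^(1/2) - q^(3/2) - q^(5/2) + q^(9/2)  (w +3, c 11, <D> = -A^-9 + A^-1 + A^3 + A^7)
V(D2) = -q^(1/2) - q^(3/2) - q^(5/2) + q^(9/2)  (w +1, c 13, <D> = -A^-15 + A^-7 + A^-3 + A)
why: D2 (13 crossings) and D1 (11) are Markov-related braid presentations


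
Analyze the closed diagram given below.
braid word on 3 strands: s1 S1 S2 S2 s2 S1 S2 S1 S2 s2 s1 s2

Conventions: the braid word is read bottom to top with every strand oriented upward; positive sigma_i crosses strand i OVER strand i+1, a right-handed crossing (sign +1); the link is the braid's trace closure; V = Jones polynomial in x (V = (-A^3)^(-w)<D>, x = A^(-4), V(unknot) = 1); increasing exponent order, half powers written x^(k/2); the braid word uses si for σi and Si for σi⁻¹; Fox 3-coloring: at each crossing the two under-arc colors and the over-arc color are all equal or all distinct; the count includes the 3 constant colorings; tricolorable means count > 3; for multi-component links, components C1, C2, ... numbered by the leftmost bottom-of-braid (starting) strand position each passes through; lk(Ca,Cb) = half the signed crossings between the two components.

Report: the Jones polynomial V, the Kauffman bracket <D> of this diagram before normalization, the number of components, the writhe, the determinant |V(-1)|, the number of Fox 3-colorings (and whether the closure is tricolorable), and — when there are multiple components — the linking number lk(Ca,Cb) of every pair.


V = 1
<D> = A^-6 (w = -2)
1 component over 12 crossings, w = -2
3 Fox colorings among 3^12, |V(-1)| = 1: not tricolorable
why: |V(-1)| = 1: so not tricolorable, since 3 does not divide 1


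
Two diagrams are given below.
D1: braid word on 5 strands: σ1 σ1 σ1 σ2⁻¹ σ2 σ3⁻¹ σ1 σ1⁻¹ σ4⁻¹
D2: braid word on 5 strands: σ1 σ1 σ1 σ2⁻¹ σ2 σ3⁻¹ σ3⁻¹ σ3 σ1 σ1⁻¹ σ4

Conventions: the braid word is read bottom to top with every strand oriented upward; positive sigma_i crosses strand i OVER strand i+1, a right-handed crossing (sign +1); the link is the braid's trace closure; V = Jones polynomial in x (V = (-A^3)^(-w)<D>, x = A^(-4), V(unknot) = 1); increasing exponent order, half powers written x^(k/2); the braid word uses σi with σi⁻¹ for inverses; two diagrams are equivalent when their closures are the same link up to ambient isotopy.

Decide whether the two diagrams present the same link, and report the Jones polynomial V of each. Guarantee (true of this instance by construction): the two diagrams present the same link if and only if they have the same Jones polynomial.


same link: yes
V(D1) = -x^(1/2) - x^(3/2) - x^(5/2) + x^(9/2)  [9 crossings, <D> = -A^-15 + A^-7 + A^-3 + A, w = +1]
V(D2) = -x^(1/2) - x^(3/2) - x^(5/2) + x^(9/2)  [11 crossings, <D> = -A^-9 + A^-1 + A^3 + A^7, w = +3]
insight: all 2 diagrams share one V(x), hence one class


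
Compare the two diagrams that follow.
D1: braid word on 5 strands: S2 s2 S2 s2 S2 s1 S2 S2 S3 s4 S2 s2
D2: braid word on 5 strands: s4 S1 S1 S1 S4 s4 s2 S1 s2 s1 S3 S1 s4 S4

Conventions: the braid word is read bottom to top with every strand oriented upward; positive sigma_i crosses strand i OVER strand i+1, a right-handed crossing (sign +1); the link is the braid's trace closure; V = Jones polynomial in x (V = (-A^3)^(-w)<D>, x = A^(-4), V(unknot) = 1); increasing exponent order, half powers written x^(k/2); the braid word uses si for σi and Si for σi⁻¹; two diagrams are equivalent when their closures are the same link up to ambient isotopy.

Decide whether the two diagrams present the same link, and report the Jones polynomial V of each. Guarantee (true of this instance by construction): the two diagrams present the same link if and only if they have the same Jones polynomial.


equivalent: no
D1 (bracket A^-2 + A^6 - A^10; 12 crossings at w = -2): V = -x^-4 + x^-3 + x^-1
V(D2) = x^-5 - 2x^-4 + 2x^-3 - 2x^-2 + 2x^-1 - 1 + x  [14 crossings, <D> = A^-10 - A^-6 + 2A^-2 - 2A^2 + 2A^6 - 2A^10 + A^14, w = -2]
observation: comparing 2 Jones polynomials yields 2 groups


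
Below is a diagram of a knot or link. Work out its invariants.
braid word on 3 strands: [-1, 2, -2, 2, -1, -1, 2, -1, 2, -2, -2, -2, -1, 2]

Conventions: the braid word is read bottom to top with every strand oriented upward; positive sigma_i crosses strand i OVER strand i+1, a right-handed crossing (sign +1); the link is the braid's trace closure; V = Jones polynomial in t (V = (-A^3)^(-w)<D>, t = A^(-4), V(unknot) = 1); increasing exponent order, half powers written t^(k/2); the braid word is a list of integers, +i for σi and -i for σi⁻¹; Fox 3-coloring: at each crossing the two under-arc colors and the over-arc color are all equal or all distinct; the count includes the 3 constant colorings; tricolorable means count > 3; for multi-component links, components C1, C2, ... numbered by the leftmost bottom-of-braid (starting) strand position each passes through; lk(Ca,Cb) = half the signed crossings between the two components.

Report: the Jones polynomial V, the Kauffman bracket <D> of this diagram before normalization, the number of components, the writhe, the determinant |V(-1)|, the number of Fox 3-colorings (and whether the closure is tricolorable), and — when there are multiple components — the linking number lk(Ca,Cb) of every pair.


V = -t^-8 + 2t^-7 - 3t^-6 + 4t^-5 - 5t^-4 + 5t^-3 - 3t^-2 + 3t^-1 - 1
<D> = -A^-12 + 3A^-8 - 3A^-4 + 5 - 5A^4 + 4A^8 - 3A^12 + 2A^16 - A^20 (w = -4)
1 component over 14 crossings, w = -4
9 Fox colorings among 3^14, |V(-1)| = 27: tricolorable
why: V spans 8 powers of t: at least 8 crossings in any diagram


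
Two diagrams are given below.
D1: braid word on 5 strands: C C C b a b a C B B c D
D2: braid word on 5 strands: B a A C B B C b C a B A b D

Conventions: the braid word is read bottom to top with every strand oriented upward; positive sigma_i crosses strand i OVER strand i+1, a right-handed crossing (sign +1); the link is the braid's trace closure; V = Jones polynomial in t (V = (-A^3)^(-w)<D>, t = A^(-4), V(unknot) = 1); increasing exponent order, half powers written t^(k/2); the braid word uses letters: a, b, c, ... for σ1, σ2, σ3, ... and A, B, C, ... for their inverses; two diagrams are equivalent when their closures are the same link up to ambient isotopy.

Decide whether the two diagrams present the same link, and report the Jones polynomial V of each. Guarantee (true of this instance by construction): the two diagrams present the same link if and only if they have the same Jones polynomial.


equivalent: no
D1 (bracket -A^-10 + 2A^-6 - A^-2 + 2A^2 - A^6 + A^10 - A^14; 12 crossings at w = -2): V = -t^-5 + t^-4 - t^-3 + 2t^-2 - t^-1 + 2 - t
V(D2) = -t^-6 + t^-5 - t^-4 + 2t^-3 - t^-2 + t^-1  (w -6, c 14, <D> = A^-14 - A^-10 + 2A^-6 - A^-2 + A^2 - A^6)
key observation: 2 values of V(t) split the 2 diagrams


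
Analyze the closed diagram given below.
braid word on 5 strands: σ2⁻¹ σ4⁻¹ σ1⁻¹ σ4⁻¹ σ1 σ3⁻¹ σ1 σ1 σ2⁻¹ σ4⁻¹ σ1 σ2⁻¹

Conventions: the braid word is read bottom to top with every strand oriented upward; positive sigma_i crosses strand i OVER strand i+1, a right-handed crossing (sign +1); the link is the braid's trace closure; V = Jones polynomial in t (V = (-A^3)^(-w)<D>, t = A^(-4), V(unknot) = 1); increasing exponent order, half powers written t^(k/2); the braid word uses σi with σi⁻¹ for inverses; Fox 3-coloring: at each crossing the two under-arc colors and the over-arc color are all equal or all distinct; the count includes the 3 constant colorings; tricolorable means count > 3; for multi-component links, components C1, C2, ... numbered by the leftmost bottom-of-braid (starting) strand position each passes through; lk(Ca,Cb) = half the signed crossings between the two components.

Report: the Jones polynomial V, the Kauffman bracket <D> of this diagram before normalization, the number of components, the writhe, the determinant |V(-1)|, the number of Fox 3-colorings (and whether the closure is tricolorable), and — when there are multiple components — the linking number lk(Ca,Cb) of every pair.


Jones polynomial: V(t) = t^-7 - 3t^-6 + 4t^-5 - 6t^-4 + 7t^-3 - 6t^-2 + 6t^-1 - 3 + 2t - t^2
<D> = -A^-20 + 2A^-16 - 3A^-12 + 6A^-8 - 6A^-4 + 7 - 6A^4 + 4A^8 - 3A^12 + A^16; writhe -4
components 1, writhe -4 (12 crossings)
3-colorings: 9 of 3^12, det 39 — tricolorable
note: |V(-1)| = 39: so tricolorable, since 3 divides 39


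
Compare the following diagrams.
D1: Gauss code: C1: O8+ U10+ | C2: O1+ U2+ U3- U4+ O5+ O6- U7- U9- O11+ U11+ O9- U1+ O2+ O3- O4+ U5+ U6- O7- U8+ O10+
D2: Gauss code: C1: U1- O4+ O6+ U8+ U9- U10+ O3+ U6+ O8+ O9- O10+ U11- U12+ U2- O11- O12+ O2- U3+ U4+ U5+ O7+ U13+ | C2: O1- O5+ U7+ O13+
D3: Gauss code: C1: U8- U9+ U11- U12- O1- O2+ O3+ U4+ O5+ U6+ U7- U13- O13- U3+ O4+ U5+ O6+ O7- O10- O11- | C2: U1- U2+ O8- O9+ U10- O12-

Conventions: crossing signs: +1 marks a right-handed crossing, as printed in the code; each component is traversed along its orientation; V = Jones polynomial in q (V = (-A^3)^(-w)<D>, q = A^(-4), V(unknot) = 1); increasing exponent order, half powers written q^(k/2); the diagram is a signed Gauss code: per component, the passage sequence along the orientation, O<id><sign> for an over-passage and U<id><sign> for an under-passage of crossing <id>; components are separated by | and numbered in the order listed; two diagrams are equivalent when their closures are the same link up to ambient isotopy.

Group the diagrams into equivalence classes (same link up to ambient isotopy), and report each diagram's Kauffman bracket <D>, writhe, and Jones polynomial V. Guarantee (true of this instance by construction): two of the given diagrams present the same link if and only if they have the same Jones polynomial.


grouping into links: {D1} | {D2} | {D3}
V(D1) = -q^(1/2) - q^(5/2)  (w +3, c 11, <D> = A^-1 + A^7)
V(D2) = -q^(3/2) - 2q^(7/2) + q^(9/2) - q^(11/2) + q^(13/2)  [13 crossings, <D> = -A^-11 + A^-7 - A^-3 + 2A + A^9, w = +5]
V(D3) = -q^(-3/2) - 2q^(1/2) + q^(3/2) - q^(5/2) + q^(7/2)  (w -1, c 13, <D> = -A^-17 + A^-13 - A^-9 + 2A^-5 + A^3)
key observation: V(q) takes 3 values over 3 diagrams, fixing the grouping


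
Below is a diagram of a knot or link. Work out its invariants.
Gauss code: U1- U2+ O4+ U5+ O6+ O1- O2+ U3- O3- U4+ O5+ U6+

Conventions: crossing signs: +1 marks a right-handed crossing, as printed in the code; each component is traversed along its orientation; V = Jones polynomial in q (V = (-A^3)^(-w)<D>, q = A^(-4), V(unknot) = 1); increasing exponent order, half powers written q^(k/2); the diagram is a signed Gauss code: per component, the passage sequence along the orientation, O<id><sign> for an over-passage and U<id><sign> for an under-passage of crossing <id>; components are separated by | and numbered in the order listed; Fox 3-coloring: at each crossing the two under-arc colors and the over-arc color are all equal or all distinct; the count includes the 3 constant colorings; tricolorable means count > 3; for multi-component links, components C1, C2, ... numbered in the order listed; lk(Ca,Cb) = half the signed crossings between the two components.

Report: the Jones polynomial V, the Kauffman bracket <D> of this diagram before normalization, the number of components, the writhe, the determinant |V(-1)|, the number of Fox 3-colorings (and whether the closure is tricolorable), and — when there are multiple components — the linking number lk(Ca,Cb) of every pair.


V(q) = q + q^3 - q^4
bracket: -A^-10 + A^-6 + A^2, w = +2
1 component, writhe +2, over 6 crossings
det 3, colorings 9 of 3^6 — tricolorable
observation: w = +2 shifts under R1 moves; the (-A^3)^(-2) factor cancels that in V
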